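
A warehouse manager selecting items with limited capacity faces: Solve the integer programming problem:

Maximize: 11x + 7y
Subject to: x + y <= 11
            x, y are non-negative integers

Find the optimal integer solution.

Objective: 11x + 7y, constraint: x + y <= 11
Coefficient of x is 11 >= coefficient of y is 7, so allocate the entire budget to x.
Optimal: x = 11, y = 0, value = 121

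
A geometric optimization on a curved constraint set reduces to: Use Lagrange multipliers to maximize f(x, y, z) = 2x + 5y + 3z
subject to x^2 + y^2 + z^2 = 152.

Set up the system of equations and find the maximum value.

Lagrange conditions: 2 = 2*lambda*x, 5 = 2*lambda*y, 3 = 2*lambda*z
So x:2 = y:5 = z:3, i.e. x = 2t, y = 5t, z = 3t
Constraint: t^2*(2^2 + 5^2 + 3^2) = 152
  t^2 * 38 = 152  =>  t = sqrt(4)
Maximum = 2*2t + 5*5t + 3*3t = 38*sqrt(4) = 76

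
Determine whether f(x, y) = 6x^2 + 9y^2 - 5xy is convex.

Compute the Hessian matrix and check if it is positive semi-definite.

f(x,y) = 6x^2 + 9y^2 - 5xy
Hessian H = [[12, -5], [-5, 18]]
trace(H) = 30, det(H) = 191
Eigenvalues: (30 +/- sqrt(136)) / 2 = 20.83, 9.169
Since both eigenvalues > 0, f is convex.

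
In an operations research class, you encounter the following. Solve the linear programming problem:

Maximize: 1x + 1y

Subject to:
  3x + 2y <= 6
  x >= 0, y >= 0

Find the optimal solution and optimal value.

The feasible region has vertices at [(0, 0), (2, 0), (0, 3)].
Checking objective 1x + 1y at each vertex:
  (0, 0): 1*0 + 1*0 = 0
  (2, 0): 1*2 + 1*0 = 2
  (0, 3): 1*0 + 1*3 = 3
Maximum is 3 at (0, 3).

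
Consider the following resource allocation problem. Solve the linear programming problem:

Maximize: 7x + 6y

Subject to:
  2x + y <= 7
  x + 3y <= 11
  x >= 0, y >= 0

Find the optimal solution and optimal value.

Feasible vertices: (0, 0), (0, 11/3), (2, 3), (7/2, 0)
Objective 7x + 6y at each:
  (0, 0): 0
  (0, 11/3): 22
  (2, 3): 32
  (7/2, 0): 49/2
Maximum is 32 at (2, 3).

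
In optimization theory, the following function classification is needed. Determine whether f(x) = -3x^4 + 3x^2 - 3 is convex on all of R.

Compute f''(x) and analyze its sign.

f(x) = -3x^4 + 3x^2 - 3
f'(x) = -12x^3 + 6x
f''(x) = -36x^2 + 6
f''(x) = -36x^2 + 6 -> -inf as |x| -> inf
Therefore, f is not globally convex on R.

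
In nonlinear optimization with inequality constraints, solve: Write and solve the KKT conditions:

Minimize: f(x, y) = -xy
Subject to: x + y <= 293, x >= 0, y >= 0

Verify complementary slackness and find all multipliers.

Problem: min -xy s.t. x + y <= 293 (multiplier lambda), x >= 0 (mu_x), y >= 0 (mu_y)
KKT stationarity: -y + lambda - mu_x = 0, -x + lambda - mu_y = 0, with lambda, mu_x, mu_y >= 0
Complementary slackness: lambda*(x + y - 293) = 0, mu_x*x = 0, mu_y*y = 0
If lambda = 0: y = -mu_x <= 0 and x = -mu_y <= 0 force x = y = 0 with f = 0; but x = y = 293/2 is feasible with f = -85849/4 < 0, so this is not the minimum. Hence lambda > 0 and x + y = 293.
Try x > 0, y > 0 (so mu_x = mu_y = 0): y = lambda, x = lambda => x = y = lambda
x + y = 293 => 2*lambda = 293 => lambda = 293/2
x* = y* = 293/2 > 0, consistent with mu_x = mu_y = 0.
(Any feasible point with x = 0 or y = 0 has f = 0 > -85849/4, so the minimum is not on those boundaries.)
min(-xy) = -85849/4 (i.e. max xy = 85849/4)
Multipliers: lambda = 293/2, mu_x = 0, mu_y = 0
Complementary slackness: lambda*(x + y - 293) = 293/2*(293/2 + 293/2 - 293) = 0, mu_x*x = 0*293/2 = 0, mu_y*y = 0*293/2 = 0. Satisfied.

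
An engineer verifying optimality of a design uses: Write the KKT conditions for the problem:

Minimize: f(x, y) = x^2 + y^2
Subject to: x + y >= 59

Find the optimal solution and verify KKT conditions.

KKT conditions for min x^2 + y^2 s.t. x + y >= 59:
Stationarity: 2x = mu, 2y = mu
So x = y = mu/2.
Complementary slackness: mu*(x + y - 59) = 0
Primal feasibility: x + y >= 59; dual feasibility: mu >= 0
If mu = 0 then x = y = 0, but 0 + 0 < 59 is infeasible, so the constraint is active.
Constraint active: x + y = 2*(mu/2) = 59 => mu = 59
x = y = 59/2, f = 3481/2
Verify: stationarity 2*(59/2) = 59 = mu; primal 59/2 + 59/2 = 59 >= 59; dual mu = 59 >= 0; complementary slackness 59*(59 - 59) = 0. All KKT conditions hold.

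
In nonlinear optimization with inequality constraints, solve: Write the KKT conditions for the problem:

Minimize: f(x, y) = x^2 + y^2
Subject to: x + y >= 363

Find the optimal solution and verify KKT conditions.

KKT conditions for min x^2 + y^2 s.t. x + y >= 363:
Stationarity: 2x = mu, 2y = mu
So x = y = mu/2.
Complementary slackness: mu*(x + y - 363) = 0
Primal feasibility: x + y >= 363; dual feasibility: mu >= 0
If mu = 0 then x = y = 0, but 0 + 0 < 363 is infeasible, so the constraint is active.
Constraint active: x + y = 2*(mu/2) = 363 => mu = 363
x = y = 363/2, f = 131769/2
Verify: stationarity 2*(363/2) = 363 = mu; primal 363/2 + 363/2 = 363 >= 363; dual mu = 363 >= 0; complementary slackness 363*(363 - 363) = 0. All KKT conditions hold.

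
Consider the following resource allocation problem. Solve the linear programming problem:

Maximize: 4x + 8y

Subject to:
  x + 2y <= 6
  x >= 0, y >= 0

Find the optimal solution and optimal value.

The feasible region has vertices at [(0, 0), (6, 0), (0, 3)].
Checking objective 4x + 8y at each vertex:
  (0, 0): 4*0 + 8*0 = 0
  (6, 0): 4*6 + 8*0 = 24
  (0, 3): 4*0 + 8*3 = 24
Maximum is 24 at (6, 0).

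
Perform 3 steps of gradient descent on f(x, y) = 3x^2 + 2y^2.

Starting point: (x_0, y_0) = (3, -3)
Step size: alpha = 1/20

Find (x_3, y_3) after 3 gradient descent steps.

f(x,y) = 3x^2 + 2y^2
grad_x = 6x + 0y, grad_y = 4y + 0x
Step 1: grad = (18, -12), (21/10, -12/5)
Step 2: grad = (63/5, -48/5), (147/100, -48/25)
Step 3: grad = (441/50, -192/25), (1029/1000, -192/125)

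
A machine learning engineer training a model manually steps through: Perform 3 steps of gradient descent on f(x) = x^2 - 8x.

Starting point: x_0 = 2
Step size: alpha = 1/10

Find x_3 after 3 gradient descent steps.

f(x) = x^2 - 8x, f'(x) = 2x + (-8)
Step 1: f'(2) = -4, x_1 = 2 - 1/10 * -4 = 12/5
Step 2: f'(12/5) = -16/5, x_2 = 12/5 - 1/10 * -16/5 = 68/25
Step 3: f'(68/25) = -64/25, x_3 = 68/25 - 1/10 * -64/25 = 372/125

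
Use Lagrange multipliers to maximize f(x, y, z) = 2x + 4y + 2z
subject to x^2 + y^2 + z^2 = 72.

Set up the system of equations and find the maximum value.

Lagrange conditions: 2 = 2*lambda*x, 4 = 2*lambda*y, 2 = 2*lambda*z
So x:2 = y:4 = z:2, i.e. x = 2t, y = 4t, z = 2t
Constraint: t^2*(2^2 + 4^2 + 2^2) = 72
  t^2 * 24 = 72  =>  t = sqrt(3)
Maximum = 2*2t + 4*4t + 2*2t = 24*sqrt(3) = sqrt(1728)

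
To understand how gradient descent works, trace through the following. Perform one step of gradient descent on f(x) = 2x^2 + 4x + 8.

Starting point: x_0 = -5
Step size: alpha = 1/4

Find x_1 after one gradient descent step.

f(x) = 2x^2 + 4x + 8
f'(x) = 4x + 4
f'(-5) = 4*-5 + (4) = -16
x_1 = x_0 - alpha * f'(x_0) = -5 - 1/4 * -16 = -1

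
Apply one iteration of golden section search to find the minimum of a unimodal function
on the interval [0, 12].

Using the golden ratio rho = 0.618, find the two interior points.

Golden section search on [0, 12].
Golden ratio rho = 0.618 (approx).
Interior points:
  x_1 = 0 + (1-0.618)*12 = 4.5840
  x_2 = 0 + 0.618*12 = 7.4160
Compare f(x_1) and f(x_2) to determine which subinterval to keep.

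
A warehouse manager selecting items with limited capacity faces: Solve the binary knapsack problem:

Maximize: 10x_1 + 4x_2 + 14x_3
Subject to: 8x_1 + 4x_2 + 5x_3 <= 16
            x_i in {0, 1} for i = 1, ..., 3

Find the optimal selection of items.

Items: item 1 (v=10, w=8), item 2 (v=4, w=4), item 3 (v=14, w=5)
Capacity: 16
Checking all 8 subsets (w = total weight, v = total value):
  {}: w = 0, v = 0
  {1}: w = 8, v = 10
  {2}: w = 4, v = 4
  {3}: w = 5, v = 14
  {1, 2}: w = 12, v = 14
  {1, 3}: w = 13, v = 24
  {2, 3}: w = 9, v = 18
  {1, 2, 3}: w = 17 > 16, infeasible
Best feasible subset: items [1, 3]
Total weight: 13 <= 16, total value: 24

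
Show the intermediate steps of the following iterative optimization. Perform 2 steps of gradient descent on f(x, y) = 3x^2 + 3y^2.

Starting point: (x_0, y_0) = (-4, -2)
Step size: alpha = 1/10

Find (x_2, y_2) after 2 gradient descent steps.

f(x,y) = 3x^2 + 3y^2
grad_x = 6x + 0y, grad_y = 6y + 0x
Step 1: grad = (-24, -12), (-8/5, -4/5)
Step 2: grad = (-48/5, -24/5), (-16/25, -8/25)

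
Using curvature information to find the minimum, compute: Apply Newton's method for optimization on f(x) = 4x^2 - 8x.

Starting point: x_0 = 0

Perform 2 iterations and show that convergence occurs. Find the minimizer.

f(x) = 4x^2 - 8x, f'(x) = 8x + (-8), f''(x) = 8
Step 1: f'(0) = -8, x_1 = 0 - -8/8 = 1
Step 2: f'(1) = 0, x_2 = 1 (converged)
Newton's method converges in 1 step for quadratics.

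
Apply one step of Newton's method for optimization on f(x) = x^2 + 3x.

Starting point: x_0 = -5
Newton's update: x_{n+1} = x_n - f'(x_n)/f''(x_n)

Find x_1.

f(x) = x^2 + 3x
f'(x) = 2x + (3), f''(x) = 2
Newton step: x_1 = x_0 - f'(x_0)/f''(x_0)
f'(-5) = -7
x_1 = -5 - -7/2 = -3/2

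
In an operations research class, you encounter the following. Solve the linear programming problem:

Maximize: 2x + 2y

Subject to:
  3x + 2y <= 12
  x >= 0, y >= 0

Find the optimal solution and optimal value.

The feasible region has vertices at [(0, 0), (4, 0), (0, 6)].
Checking objective 2x + 2y at each vertex:
  (0, 0): 2*0 + 2*0 = 0
  (4, 0): 2*4 + 2*0 = 8
  (0, 6): 2*0 + 2*6 = 12
Maximum is 12 at (0, 6).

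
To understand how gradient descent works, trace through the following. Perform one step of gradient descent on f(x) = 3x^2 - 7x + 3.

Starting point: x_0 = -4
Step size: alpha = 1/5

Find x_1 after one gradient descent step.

f(x) = 3x^2 - 7x + 3
f'(x) = 6x - 7
f'(-4) = 6*-4 + (-7) = -31
x_1 = x_0 - alpha * f'(x_0) = -4 - 1/5 * -31 = 11/5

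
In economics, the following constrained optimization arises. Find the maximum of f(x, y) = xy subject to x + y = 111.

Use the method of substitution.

Substitute y = 111 - x into f(x,y) = xy:
g(x) = x(111 - x) = 111x - x^2
g'(x) = 111 - 2x = 0  =>  x = 111/2
y = 111 - 111/2 = 111/2
Maximum value = (111/2) * (111/2) = 12321/4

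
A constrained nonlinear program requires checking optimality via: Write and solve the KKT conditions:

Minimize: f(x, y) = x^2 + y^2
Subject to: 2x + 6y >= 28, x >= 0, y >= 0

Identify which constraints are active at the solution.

KKT conditions for min x^2 + y^2 s.t. 2x + 6y >= 28, x >= 0, y >= 0:
Stationarity: 2x = mu*2 + mu_x, 2y = mu*6 + mu_y, with mu, mu_x, mu_y >= 0
Complementary slackness: mu*(2x + 6y - 28) = 0, mu_x*x = 0, mu_y*y = 0
(0, 0) is infeasible (2*0 + 6*0 < 28), so if mu = 0 stationarity would force x = mu_x/2 >= 0, y = mu_y/2 >= 0 with mu_x*x = mu_y*y = 0, i.e. x = y = 0: contradiction. Hence mu > 0 and 2x + 6y = 28 is active.
Try x > 0, y > 0 (so mu_x = mu_y = 0): x = 2*mu/2, y = 6*mu/2
Substitute: 2*(2*mu/2) + 6*(6*mu/2) = 28
  mu*40/2 = 28 => mu = 7/5
x* = 7/5 > 0, y* = 21/5 > 0, consistent with mu_x = mu_y = 0.
f is convex and the constraints are linear, so this KKT point is the global minimum.
f* = 98/5
Active constraints: 2x + 6y >= 28 (holds with equality, mu = 7/5 > 0); x >= 0 and y >= 0 are inactive (mu_x = mu_y = 0).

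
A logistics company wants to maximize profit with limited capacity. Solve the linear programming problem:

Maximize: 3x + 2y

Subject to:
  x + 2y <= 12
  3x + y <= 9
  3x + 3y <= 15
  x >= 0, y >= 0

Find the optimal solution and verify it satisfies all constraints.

Feasible vertices: (0, 0), (0, 5), (2, 3), (3, 0)
Objective 3x + 2y at each vertex:
  (0, 0): 0
  (0, 5): 10
  (2, 3): 12
  (3, 0): 9
Maximum is 12 at (2, 3).
Verify constraints at (x, y) = (2, 3):
  1*2 + 2*3 = 8 <= 12
  3*2 + 1*3 = 9 <= 9 (active)
  3*2 + 3*3 = 15 <= 15 (active)
  x = 2 >= 0, y = 3 >= 0. All constraints satisfied.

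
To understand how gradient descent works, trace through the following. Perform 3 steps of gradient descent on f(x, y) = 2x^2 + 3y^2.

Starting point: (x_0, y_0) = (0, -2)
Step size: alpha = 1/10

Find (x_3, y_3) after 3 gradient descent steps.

f(x,y) = 2x^2 + 3y^2
grad_x = 4x + 0y, grad_y = 6y + 0x
Step 1: grad = (0, -12), (0, -4/5)
Step 2: grad = (0, -24/5), (0, -8/25)
Step 3: grad = (0, -48/25), (0, -16/125)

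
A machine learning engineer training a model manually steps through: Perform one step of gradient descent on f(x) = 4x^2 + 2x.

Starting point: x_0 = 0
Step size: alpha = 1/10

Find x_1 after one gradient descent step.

f(x) = 4x^2 + 2x
f'(x) = 8x + 2
f'(0) = 8*0 + (2) = 2
x_1 = x_0 - alpha * f'(x_0) = 0 - 1/10 * 2 = -1/5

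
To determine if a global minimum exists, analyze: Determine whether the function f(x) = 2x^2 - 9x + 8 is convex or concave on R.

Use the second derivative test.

f(x) = 2x^2 - 9x + 8
f'(x) = 4x - 9
f''(x) = 4
Since f''(x) = 4 > 0 for all x, f is convex on R.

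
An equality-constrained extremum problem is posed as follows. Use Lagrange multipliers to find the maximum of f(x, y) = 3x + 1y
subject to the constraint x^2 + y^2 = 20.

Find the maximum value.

Set up Lagrange conditions: grad f = lambda * grad g
  3 = 2*lambda*x
  1 = 2*lambda*y
From these: x/y = 3/1, so x = 3t, y = 1t for some t.
Substitute into constraint: (3t)^2 + (1t)^2 = 20
  t^2 * 10 = 20
  t = sqrt(20/10)
Maximum = 3*x + 1*y = (3^2 + 1^2)*t = 10 * sqrt(20/10) = sqrt(200)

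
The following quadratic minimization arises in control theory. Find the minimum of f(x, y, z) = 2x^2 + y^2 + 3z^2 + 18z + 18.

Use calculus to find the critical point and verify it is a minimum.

f(x,y,z) = 2x^2 + y^2 + 3z^2 + 18z + 18
df/dx = 4x + (0) = 0 => x = 0
df/dy = 2y + (0) = 0 => y = 0
df/dz = 6z + (18) = 0 => z = -3
f(0,0,-3) = 2*(0)^2 + 1*(0)^2 + 3*(-3)^2 + 18*(-3) + 18 = -9
Hessian is diagonal with entries 4, 2, 6 > 0, confirmed minimum.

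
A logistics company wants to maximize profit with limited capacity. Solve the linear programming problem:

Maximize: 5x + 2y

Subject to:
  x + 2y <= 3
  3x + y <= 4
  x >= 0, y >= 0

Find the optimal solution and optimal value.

Feasible vertices: (0, 0), (0, 3/2), (1, 1), (4/3, 0)
Objective 5x + 2y at each:
  (0, 0): 0
  (0, 3/2): 3
  (1, 1): 7
  (4/3, 0): 20/3
Maximum is 7 at (1, 1).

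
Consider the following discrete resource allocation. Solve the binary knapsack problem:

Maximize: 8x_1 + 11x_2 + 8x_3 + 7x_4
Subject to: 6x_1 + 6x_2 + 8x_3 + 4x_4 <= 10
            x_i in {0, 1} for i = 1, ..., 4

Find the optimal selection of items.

Items: item 1 (v=8, w=6), item 2 (v=11, w=6), item 3 (v=8, w=8), item 4 (v=7, w=4)
Capacity: 10
Checking all 16 subsets (w = total weight, v = total value):
  {}: w = 0, v = 0
  {1}: w = 6, v = 8
  {2}: w = 6, v = 11
  {3}: w = 8, v = 8
  {4}: w = 4, v = 7
  {1, 2}: w = 12 > 10, infeasible
  {1, 3}: w = 14 > 10, infeasible
  {1, 4}: w = 10, v = 15
  {2, 3}: w = 14 > 10, infeasible
  {2, 4}: w = 10, v = 18
  {3, 4}: w = 12 > 10, infeasible
  {1, 2, 3}: w = 20 > 10, infeasible
  {1, 2, 4}: w = 16 > 10, infeasible
  {1, 3, 4}: w = 18 > 10, infeasible
  {2, 3, 4}: w = 18 > 10, infeasible
  {1, 2, 3, 4}: w = 24 > 10, infeasible
Best feasible subset: items [2, 4]
Total weight: 10 <= 10, total value: 18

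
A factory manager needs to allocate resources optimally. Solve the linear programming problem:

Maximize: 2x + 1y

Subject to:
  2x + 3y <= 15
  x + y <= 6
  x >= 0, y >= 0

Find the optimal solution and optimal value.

Feasible vertices: (0, 0), (0, 5), (3, 3), (6, 0)
Objective 2x + 1y at each:
  (0, 0): 0
  (0, 5): 5
  (3, 3): 9
  (6, 0): 12
Maximum is 12 at (6, 0).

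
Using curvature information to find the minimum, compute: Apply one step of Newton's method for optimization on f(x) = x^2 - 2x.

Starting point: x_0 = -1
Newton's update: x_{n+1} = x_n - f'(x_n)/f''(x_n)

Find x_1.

f(x) = x^2 - 2x
f'(x) = 2x + (-2), f''(x) = 2
Newton step: x_1 = x_0 - f'(x_0)/f''(x_0)
f'(-1) = -4
x_1 = -1 - -4/2 = 1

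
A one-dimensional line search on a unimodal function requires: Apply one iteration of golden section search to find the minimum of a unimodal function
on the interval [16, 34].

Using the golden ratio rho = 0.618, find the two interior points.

Golden section search on [16, 34].
Golden ratio rho = 0.618 (approx).
Interior points:
  x_1 = 16 + (1-0.618)*18 = 22.8760
  x_2 = 16 + 0.618*18 = 27.1240
Compare f(x_1) and f(x_2) to determine which subinterval to keep.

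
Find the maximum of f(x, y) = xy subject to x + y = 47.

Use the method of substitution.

Substitute y = 47 - x into f(x,y) = xy:
g(x) = x(47 - x) = 47x - x^2
g'(x) = 47 - 2x = 0  =>  x = 47/2
y = 47 - 47/2 = 47/2
Maximum value = (47/2) * (47/2) = 2209/4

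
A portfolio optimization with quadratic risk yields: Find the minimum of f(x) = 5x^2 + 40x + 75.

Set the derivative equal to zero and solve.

f(x) = 5x^2 + 40x + 75
f'(x) = 10x + (40) = 0
x = -40/10 = -4
f(-4) = -5
Since f''(x) = 10 > 0, this is a minimum.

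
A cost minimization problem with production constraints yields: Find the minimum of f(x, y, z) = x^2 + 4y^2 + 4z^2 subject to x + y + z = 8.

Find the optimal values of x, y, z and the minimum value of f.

Using Lagrange multipliers on f = x^2 + 4y^2 + 4z^2 with constraint x + y + z = 8:
Conditions: 2*1*x = lambda, 2*4*y = lambda, 2*4*z = lambda
So x = lambda/2, y = lambda/8, z = lambda/8
Substituting into constraint: lambda * (3/4) = 8
lambda = 32/3
x = 16/3, y = 4/3, z = 4/3
Minimum value = 128/3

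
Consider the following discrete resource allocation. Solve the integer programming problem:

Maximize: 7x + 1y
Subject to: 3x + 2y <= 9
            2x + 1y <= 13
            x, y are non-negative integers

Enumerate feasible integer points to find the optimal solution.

Constraint 1: 3x + 2y <= 9
Constraint 2: 2x + 1y <= 13
Feasible x range (need y >= 0): 0 <= x <= min(9/3, 13/2) => x in {0, ..., 3}.
Enumerate feasible integer points row by row (the coefficient of y is 1 > 0, so for each x the largest feasible y gives the best value):
  x = 0: y <= min((9 - 3*0)/2, (13 - 2*0)/1) => y in {0, ..., 4}; best 7*0 + 1*4 = 4
  x = 1: y <= min((9 - 3*1)/2, (13 - 2*1)/1) => y in {0, ..., 3}; best 7*1 + 1*3 = 10
  x = 2: y <= min((9 - 3*2)/2, (13 - 2*2)/1) => y in {0, ..., 1}; best 7*2 + 1*1 = 15
  x = 3: y <= min((9 - 3*3)/2, (13 - 2*3)/1) => y in {0}; best 7*3 + 1*0 = 21
The maximum 7x + 1y = 21 is achieved at x = 3, y = 0.
Check: 3*3 + 2*0 = 9 <= 9 and 2*3 + 1*0 = 6 <= 13.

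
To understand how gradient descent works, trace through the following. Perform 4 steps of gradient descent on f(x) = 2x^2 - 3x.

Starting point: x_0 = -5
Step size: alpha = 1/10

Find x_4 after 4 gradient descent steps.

f(x) = 2x^2 - 3x, f'(x) = 4x + (-3)
Step 1: f'(-5) = -23, x_1 = -5 - 1/10 * -23 = -27/10
Step 2: f'(-27/10) = -69/5, x_2 = -27/10 - 1/10 * -69/5 = -33/25
Step 3: f'(-33/25) = -207/25, x_3 = -33/25 - 1/10 * -207/25 = -123/250
Step 4: f'(-123/250) = -621/125, x_4 = -123/250 - 1/10 * -621/125 = 3/625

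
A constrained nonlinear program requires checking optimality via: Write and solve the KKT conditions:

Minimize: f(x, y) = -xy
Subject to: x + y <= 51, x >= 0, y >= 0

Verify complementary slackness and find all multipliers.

Problem: min -xy s.t. x + y <= 51 (multiplier lambda), x >= 0 (mu_x), y >= 0 (mu_y)
KKT stationarity: -y + lambda - mu_x = 0, -x + lambda - mu_y = 0, with lambda, mu_x, mu_y >= 0
Complementary slackness: lambda*(x + y - 51) = 0, mu_x*x = 0, mu_y*y = 0
If lambda = 0: y = -mu_x <= 0 and x = -mu_y <= 0 force x = y = 0 with f = 0; but x = y = 51/2 is feasible with f = -2601/4 < 0, so this is not the minimum. Hence lambda > 0 and x + y = 51.
Try x > 0, y > 0 (so mu_x = mu_y = 0): y = lambda, x = lambda => x = y = lambda
x + y = 51 => 2*lambda = 51 => lambda = 51/2
x* = y* = 51/2 > 0, consistent with mu_x = mu_y = 0.
(Any feasible point with x = 0 or y = 0 has f = 0 > -2601/4, so the minimum is not on those boundaries.)
min(-xy) = -2601/4 (i.e. max xy = 2601/4)
Multipliers: lambda = 51/2, mu_x = 0, mu_y = 0
Complementary slackness: lambda*(x + y - 51) = 51/2*(51/2 + 51/2 - 51) = 0, mu_x*x = 0*51/2 = 0, mu_y*y = 0*51/2 = 0. Satisfied.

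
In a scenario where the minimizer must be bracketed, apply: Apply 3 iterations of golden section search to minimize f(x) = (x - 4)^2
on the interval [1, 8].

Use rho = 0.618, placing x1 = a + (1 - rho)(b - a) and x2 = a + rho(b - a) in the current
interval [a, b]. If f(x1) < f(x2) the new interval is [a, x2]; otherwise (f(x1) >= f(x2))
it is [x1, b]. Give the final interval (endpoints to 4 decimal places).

Golden section search for min of f(x) = (x - 4)^2 on [1, 8].
Each step: x1 = a + (1 - rho)(b - a), x2 = a + rho(b - a); if f(x1) < f(x2) keep [a, x2], otherwise keep [x1, b].
Step 1: [1.0000, 8.0000], x1=3.6740 (f=0.1063), x2=5.3260 (f=1.7583); f(x1) < f(x2) => keep [1.0000, 5.3260]
Step 2: [1.0000, 5.3260], x1=2.6525 (f=1.8157), x2=3.6735 (f=0.1066); f(x1) > f(x2) => keep [2.6525, 5.3260]
Step 3: [2.6525, 5.3260], x1=3.6738 (f=0.1064), x2=4.3047 (f=0.0929); f(x1) > f(x2) => keep [3.6738, 5.3260]
Final interval: [3.6738, 5.3260]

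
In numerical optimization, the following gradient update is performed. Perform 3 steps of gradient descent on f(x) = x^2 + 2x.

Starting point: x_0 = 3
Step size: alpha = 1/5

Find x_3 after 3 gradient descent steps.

f(x) = x^2 + 2x, f'(x) = 2x + (2)
Step 1: f'(3) = 8, x_1 = 3 - 1/5 * 8 = 7/5
Step 2: f'(7/5) = 24/5, x_2 = 7/5 - 1/5 * 24/5 = 11/25
Step 3: f'(11/25) = 72/25, x_3 = 11/25 - 1/5 * 72/25 = -17/125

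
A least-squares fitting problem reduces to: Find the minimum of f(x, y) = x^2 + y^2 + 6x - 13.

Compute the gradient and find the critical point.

f(x,y) = x^2 + y^2 + 6x - 13
df/dx = 2x + (6) = 0  =>  x = -3
df/dy = 2y + (0) = 0  =>  y = 0
f(-3, 0) = 1*(-3)^2 + 1*(0)^2 + 6*(-3) + -13 = -22
Hessian is diagonal with entries 2, 2 > 0, so this is a minimum.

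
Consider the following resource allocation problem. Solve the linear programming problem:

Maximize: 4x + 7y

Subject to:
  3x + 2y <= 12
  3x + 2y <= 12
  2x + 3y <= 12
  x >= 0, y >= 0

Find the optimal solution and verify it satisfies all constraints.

Feasible vertices: (0, 0), (0, 4), (12/5, 12/5), (4, 0)
Objective 4x + 7y at each vertex:
  (0, 0): 0
  (0, 4): 28
  (12/5, 12/5): 132/5
  (4, 0): 16
Maximum is 28 at (0, 4).
Verify constraints at (x, y) = (0, 4):
  3*0 + 2*4 = 8 <= 12
  3*0 + 2*4 = 8 <= 12
  2*0 + 3*4 = 12 <= 12 (active)
  x = 0 >= 0, y = 4 >= 0. All constraints satisfied.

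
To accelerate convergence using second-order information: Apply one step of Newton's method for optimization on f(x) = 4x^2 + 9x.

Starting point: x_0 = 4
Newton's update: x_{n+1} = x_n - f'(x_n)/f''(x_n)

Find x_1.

f(x) = 4x^2 + 9x
f'(x) = 8x + (9), f''(x) = 8
Newton step: x_1 = x_0 - f'(x_0)/f''(x_0)
f'(4) = 41
x_1 = 4 - 41/8 = -9/8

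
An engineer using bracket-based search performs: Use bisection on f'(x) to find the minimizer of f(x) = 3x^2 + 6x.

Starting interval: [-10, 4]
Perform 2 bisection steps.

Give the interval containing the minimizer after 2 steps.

Finding critical point of f(x) = 3x^2 + 6x using bisection on f'(x) = 6x + 6.
f'(x) = 0 when x = -1.
Starting interval: [-10, 4]
Step 1: mid = -3, f'(mid) = -12, new interval = [-3, 4]
Step 2: mid = 1/2, f'(mid) = 9, new interval = [-3, 1/2]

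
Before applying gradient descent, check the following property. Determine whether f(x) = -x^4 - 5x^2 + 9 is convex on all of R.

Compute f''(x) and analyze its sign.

f(x) = -x^4 - 5x^2 + 9
f'(x) = -4x^3 + -10x
f''(x) = -12x^2 + -10
f''(x) = -12x^2 + -10 <= -10 < 0 for all x
Therefore, f is concave on R.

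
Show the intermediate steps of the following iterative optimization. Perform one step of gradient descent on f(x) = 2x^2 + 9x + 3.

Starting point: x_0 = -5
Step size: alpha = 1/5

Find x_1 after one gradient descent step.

f(x) = 2x^2 + 9x + 3
f'(x) = 4x + 9
f'(-5) = 4*-5 + (9) = -11
x_1 = x_0 - alpha * f'(x_0) = -5 - 1/5 * -11 = -14/5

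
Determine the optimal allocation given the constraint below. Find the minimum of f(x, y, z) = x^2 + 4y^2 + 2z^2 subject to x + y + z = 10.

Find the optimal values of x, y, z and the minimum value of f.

Using Lagrange multipliers on f = x^2 + 4y^2 + 2z^2 with constraint x + y + z = 10:
Conditions: 2*1*x = lambda, 2*4*y = lambda, 2*2*z = lambda
So x = lambda/2, y = lambda/8, z = lambda/4
Substituting into constraint: lambda * (7/8) = 10
lambda = 80/7
x = 40/7, y = 10/7, z = 20/7
Minimum value = 400/7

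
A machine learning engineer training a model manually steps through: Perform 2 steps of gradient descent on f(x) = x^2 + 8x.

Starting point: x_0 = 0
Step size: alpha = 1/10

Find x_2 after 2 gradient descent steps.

f(x) = x^2 + 8x, f'(x) = 2x + (8)
Step 1: f'(0) = 8, x_1 = 0 - 1/10 * 8 = -4/5
Step 2: f'(-4/5) = 32/5, x_2 = -4/5 - 1/10 * 32/5 = -36/25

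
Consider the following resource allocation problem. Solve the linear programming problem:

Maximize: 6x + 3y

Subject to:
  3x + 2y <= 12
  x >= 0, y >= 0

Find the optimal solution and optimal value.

The feasible region has vertices at [(0, 0), (4, 0), (0, 6)].
Checking objective 6x + 3y at each vertex:
  (0, 0): 6*0 + 3*0 = 0
  (4, 0): 6*4 + 3*0 = 24
  (0, 6): 6*0 + 3*6 = 18
Maximum is 24 at (4, 0).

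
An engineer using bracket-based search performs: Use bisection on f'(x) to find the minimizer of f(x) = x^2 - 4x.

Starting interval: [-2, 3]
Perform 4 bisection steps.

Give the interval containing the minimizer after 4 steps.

Finding critical point of f(x) = x^2 - 4x using bisection on f'(x) = 2x + -4.
f'(x) = 0 when x = 2.
Starting interval: [-2, 3]
Step 1: mid = 1/2, f'(mid) = -3, new interval = [1/2, 3]
Step 2: mid = 7/4, f'(mid) = -1/2, new interval = [7/4, 3]
Step 3: mid = 19/8, f'(mid) = 3/4, new interval = [7/4, 19/8]
Step 4: mid = 33/16, f'(mid) = 1/8, new interval = [7/4, 33/16]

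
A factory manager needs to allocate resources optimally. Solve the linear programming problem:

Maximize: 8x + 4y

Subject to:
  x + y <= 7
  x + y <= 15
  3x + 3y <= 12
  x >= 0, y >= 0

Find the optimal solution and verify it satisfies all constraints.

Feasible vertices: (0, 0), (0, 4), (4, 0)
Objective 8x + 4y at each vertex:
  (0, 0): 0
  (0, 4): 16
  (4, 0): 32
Maximum is 32 at (4, 0).
Verify constraints at (x, y) = (4, 0):
  1*4 + 1*0 = 4 <= 7
  1*4 + 1*0 = 4 <= 15
  3*4 + 3*0 = 12 <= 12 (active)
  x = 4 >= 0, y = 0 >= 0. All constraints satisfied.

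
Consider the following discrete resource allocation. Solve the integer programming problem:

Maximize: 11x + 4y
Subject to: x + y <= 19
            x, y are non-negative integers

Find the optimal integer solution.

Objective: 11x + 4y, constraint: x + y <= 19
Coefficient of x is 11 >= coefficient of y is 4, so allocate the entire budget to x.
Optimal: x = 19, y = 0, value = 209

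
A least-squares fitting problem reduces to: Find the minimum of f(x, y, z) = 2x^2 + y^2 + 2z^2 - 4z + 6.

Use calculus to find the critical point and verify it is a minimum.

f(x,y,z) = 2x^2 + y^2 + 2z^2 - 4z + 6
df/dx = 4x + (0) = 0 => x = 0
df/dy = 2y + (0) = 0 => y = 0
df/dz = 4z + (-4) = 0 => z = 1
f(0,0,1) = 2*(0)^2 + 1*(0)^2 + 2*(1)^2 + -4*(1) + 6 = 4
Hessian is diagonal with entries 4, 2, 4 > 0, confirmed minimum.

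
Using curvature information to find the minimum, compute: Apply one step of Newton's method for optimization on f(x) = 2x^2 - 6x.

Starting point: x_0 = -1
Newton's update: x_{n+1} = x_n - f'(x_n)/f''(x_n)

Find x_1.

f(x) = 2x^2 - 6x
f'(x) = 4x + (-6), f''(x) = 4
Newton step: x_1 = x_0 - f'(x_0)/f''(x_0)
f'(-1) = -10
x_1 = -1 - -10/4 = 3/2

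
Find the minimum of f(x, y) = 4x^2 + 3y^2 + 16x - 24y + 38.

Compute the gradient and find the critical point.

f(x,y) = 4x^2 + 3y^2 + 16x - 24y + 38
df/dx = 8x + (16) = 0  =>  x = -2
df/dy = 6y + (-24) = 0  =>  y = 4
f(-2, 4) = 4*(-2)^2 + 3*(4)^2 + 16*(-2) + -24*(4) + 38 = -26
Hessian is diagonal with entries 8, 6 > 0, so this is a minimum.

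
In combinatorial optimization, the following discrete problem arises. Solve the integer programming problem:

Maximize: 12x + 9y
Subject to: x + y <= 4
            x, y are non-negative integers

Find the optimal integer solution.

Objective: 12x + 9y, constraint: x + y <= 4
Coefficient of x is 12 >= coefficient of y is 9, so allocate the entire budget to x.
Optimal: x = 4, y = 0, value = 48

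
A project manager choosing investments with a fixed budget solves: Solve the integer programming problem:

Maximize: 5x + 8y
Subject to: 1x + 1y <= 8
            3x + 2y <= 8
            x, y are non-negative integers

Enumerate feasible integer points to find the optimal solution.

Constraint 1: 1x + 1y <= 8
Constraint 2: 3x + 2y <= 8
Feasible x range (need y >= 0): 0 <= x <= min(8/1, 8/3) => x in {0, ..., 2}.
Enumerate feasible integer points row by row (the coefficient of y is 8 > 0, so for each x the largest feasible y gives the best value):
  x = 0: y <= min((8 - 1*0)/1, (8 - 3*0)/2) => y in {0, ..., 4}; best 5*0 + 8*4 = 32
  x = 1: y <= min((8 - 1*1)/1, (8 - 3*1)/2) => y in {0, ..., 2}; best 5*1 + 8*2 = 21
  x = 2: y <= min((8 - 1*2)/1, (8 - 3*2)/2) => y in {0, ..., 1}; best 5*2 + 8*1 = 18
The maximum 5x + 8y = 32 is achieved at x = 0, y = 4.
Check: 1*0 + 1*4 = 4 <= 8 and 3*0 + 2*4 = 8 <= 8.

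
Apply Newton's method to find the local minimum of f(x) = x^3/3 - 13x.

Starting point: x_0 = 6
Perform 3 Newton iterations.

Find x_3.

f(x) = x^3/3 - 13x
f'(x) = x^2 - 13, f''(x) = 2x
Newton update: x_{n+1} = x_n - (x_n^2 - 13)/(2*x_n)
Step 1: x_0 = 6, f'=23, f''=12, x_1 = 49/12
Step 2: x_1 = 49/12, f'=529/144, f''=49/6, x_2 = 4273/1176
Step 3: x_2 = 4273/1176, f'=279841/1382976, f''=4273/588, x_3 = 36237217/10050096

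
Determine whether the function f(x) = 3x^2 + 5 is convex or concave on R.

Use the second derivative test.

f(x) = 3x^2 + 5
f'(x) = 6x + 0
f''(x) = 6
Since f''(x) = 6 > 0 for all x, f is convex on R.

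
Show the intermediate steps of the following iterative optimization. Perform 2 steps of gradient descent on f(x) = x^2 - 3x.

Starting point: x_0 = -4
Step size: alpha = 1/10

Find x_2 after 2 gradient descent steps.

f(x) = x^2 - 3x, f'(x) = 2x + (-3)
Step 1: f'(-4) = -11, x_1 = -4 - 1/10 * -11 = -29/10
Step 2: f'(-29/10) = -44/5, x_2 = -29/10 - 1/10 * -44/5 = -101/50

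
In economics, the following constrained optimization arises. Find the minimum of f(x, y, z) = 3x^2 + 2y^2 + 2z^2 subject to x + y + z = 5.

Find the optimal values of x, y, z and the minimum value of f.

Using Lagrange multipliers on f = 3x^2 + 2y^2 + 2z^2 with constraint x + y + z = 5:
Conditions: 2*3*x = lambda, 2*2*y = lambda, 2*2*z = lambda
So x = lambda/6, y = lambda/4, z = lambda/4
Substituting into constraint: lambda * (2/3) = 5
lambda = 15/2
x = 5/4, y = 15/8, z = 15/8
Minimum value = 75/4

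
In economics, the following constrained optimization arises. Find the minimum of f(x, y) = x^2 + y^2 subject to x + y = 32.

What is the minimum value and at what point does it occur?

Substitute y = 32 - x into f(x,y) = x^2 + y^2:
g(x) = x^2 + (32 - x)^2 = 2x^2 - 64x + 1024
g'(x) = 4x - 64 = 0  =>  x = 16
y = 32 - 16 = 16
Minimum value = 16^2 + 16^2 = 512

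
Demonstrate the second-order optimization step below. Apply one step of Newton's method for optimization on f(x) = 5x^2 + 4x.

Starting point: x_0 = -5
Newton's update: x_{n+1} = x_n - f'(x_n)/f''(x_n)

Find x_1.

f(x) = 5x^2 + 4x
f'(x) = 10x + (4), f''(x) = 10
Newton step: x_1 = x_0 - f'(x_0)/f''(x_0)
f'(-5) = -46
x_1 = -5 - -46/10 = -2/5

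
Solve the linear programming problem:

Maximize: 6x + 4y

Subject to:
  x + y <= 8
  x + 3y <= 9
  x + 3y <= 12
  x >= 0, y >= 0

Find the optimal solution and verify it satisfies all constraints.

Feasible vertices: (0, 0), (0, 3), (15/2, 1/2), (8, 0)
Objective 6x + 4y at each vertex:
  (0, 0): 0
  (0, 3): 12
  (15/2, 1/2): 47
  (8, 0): 48
Maximum is 48 at (8, 0).
Verify constraints at (x, y) = (8, 0):
  1*8 + 1*0 = 8 <= 8 (active)
  1*8 + 3*0 = 8 <= 9
  1*8 + 3*0 = 8 <= 12
  x = 8 >= 0, y = 0 >= 0. All constraints satisfied.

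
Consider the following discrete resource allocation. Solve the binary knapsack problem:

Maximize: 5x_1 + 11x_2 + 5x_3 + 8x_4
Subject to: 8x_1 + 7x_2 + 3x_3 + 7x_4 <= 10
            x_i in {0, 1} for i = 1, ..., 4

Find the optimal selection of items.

Items: item 1 (v=5, w=8), item 2 (v=11, w=7), item 3 (v=5, w=3), item 4 (v=8, w=7)
Capacity: 10
Checking all 16 subsets (w = total weight, v = total value):
  {}: w = 0, v = 0
  {1}: w = 8, v = 5
  {2}: w = 7, v = 11
  {3}: w = 3, v = 5
  {4}: w = 7, v = 8
  {1, 2}: w = 15 > 10, infeasible
  {1, 3}: w = 11 > 10, infeasible
  {1, 4}: w = 15 > 10, infeasible
  {2, 3}: w = 10, v = 16
  {2, 4}: w = 14 > 10, infeasible
  {3, 4}: w = 10, v = 13
  {1, 2, 3}: w = 18 > 10, infeasible
  {1, 2, 4}: w = 22 > 10, infeasible
  {1, 3, 4}: w = 18 > 10, infeasible
  {2, 3, 4}: w = 17 > 10, infeasible
  {1, 2, 3, 4}: w = 25 > 10, infeasible
Best feasible subset: items [2, 3]
Total weight: 10 <= 10, total value: 16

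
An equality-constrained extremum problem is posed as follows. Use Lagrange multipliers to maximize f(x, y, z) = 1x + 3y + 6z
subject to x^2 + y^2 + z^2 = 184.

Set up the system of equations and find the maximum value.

Lagrange conditions: 1 = 2*lambda*x, 3 = 2*lambda*y, 6 = 2*lambda*z
So x:1 = y:3 = z:6, i.e. x = 1t, y = 3t, z = 6t
Constraint: t^2*(1^2 + 3^2 + 6^2) = 184
  t^2 * 46 = 184  =>  t = sqrt(4)
Maximum = 1*1t + 3*3t + 6*6t = 46*sqrt(4) = 92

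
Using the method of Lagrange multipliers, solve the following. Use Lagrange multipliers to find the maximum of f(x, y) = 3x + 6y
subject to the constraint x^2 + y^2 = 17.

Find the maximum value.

Set up Lagrange conditions: grad f = lambda * grad g
  3 = 2*lambda*x
  6 = 2*lambda*y
From these: x/y = 3/6, so x = 3t, y = 6t for some t.
Substitute into constraint: (3t)^2 + (6t)^2 = 17
  t^2 * 45 = 17
  t = sqrt(17/45)
Maximum = 3*x + 6*y = (3^2 + 6^2)*t = 45 * sqrt(17/45) = sqrt(765)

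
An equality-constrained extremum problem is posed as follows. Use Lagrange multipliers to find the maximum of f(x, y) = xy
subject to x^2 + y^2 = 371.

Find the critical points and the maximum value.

Lagrange conditions: y = 2*lambda*x and x = 2*lambda*y
If x = 0 then y = 0, violating the constraint, so x, y != 0.
Dividing: y/x = x/y => x^2 = y^2 => y = x or y = -x
Constraint: 2x^2 = 371 => x^2 = 371/2 => x = +/-sqrt(371/2)
Critical points: (sqrt(371/2), sqrt(371/2)), (-sqrt(371/2), -sqrt(371/2)), (sqrt(371/2), -sqrt(371/2)), (-sqrt(371/2), sqrt(371/2))
  y = x:  xy = x^2 = 371/2  at (sqrt(371/2), sqrt(371/2)) and (-sqrt(371/2), -sqrt(371/2))
  y = -x: xy = -x^2 = -371/2 at (sqrt(371/2), -sqrt(371/2)) and (-sqrt(371/2), sqrt(371/2))
Maximum xy = 371/2 at (sqrt(371/2), sqrt(371/2)) and (-sqrt(371/2), -sqrt(371/2))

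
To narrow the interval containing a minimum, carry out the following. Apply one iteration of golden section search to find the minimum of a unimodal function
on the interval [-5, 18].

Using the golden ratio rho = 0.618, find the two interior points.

Golden section search on [-5, 18].
Golden ratio rho = 0.618 (approx).
Interior points:
  x_1 = -5 + (1-0.618)*23 = 3.7860
  x_2 = -5 + 0.618*23 = 9.2140
Compare f(x_1) and f(x_2) to determine which subinterval to keep.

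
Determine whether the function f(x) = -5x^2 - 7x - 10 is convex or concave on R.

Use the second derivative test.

f(x) = -5x^2 - 7x - 10
f'(x) = -10x - 7
f''(x) = -10
Since f''(x) = -10 < 0 for all x, f is concave on R.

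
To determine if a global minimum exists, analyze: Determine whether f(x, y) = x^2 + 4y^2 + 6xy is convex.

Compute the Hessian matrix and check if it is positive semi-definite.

f(x,y) = x^2 + 4y^2 + 6xy
Hessian H = [[2, 6], [6, 8]]
trace(H) = 10, det(H) = -20
Eigenvalues: (10 +/- sqrt(180)) / 2 = 11.71, -1.708
Since not both eigenvalues positive, f is neither convex nor concave.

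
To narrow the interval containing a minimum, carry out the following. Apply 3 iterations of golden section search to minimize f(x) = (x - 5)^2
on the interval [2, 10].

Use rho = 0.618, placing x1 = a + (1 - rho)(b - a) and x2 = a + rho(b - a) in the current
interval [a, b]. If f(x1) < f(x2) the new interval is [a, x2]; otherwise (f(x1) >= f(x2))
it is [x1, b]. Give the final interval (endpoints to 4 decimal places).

Golden section search for min of f(x) = (x - 5)^2 on [2, 10].
Each step: x1 = a + (1 - rho)(b - a), x2 = a + rho(b - a); if f(x1) < f(x2) keep [a, x2], otherwise keep [x1, b].
Step 1: [2.0000, 10.0000], x1=5.0560 (f=0.0031), x2=6.9440 (f=3.7791); f(x1) < f(x2) => keep [2.0000, 6.9440]
Step 2: [2.0000, 6.9440], x1=3.8886 (f=1.2352), x2=5.0554 (f=0.0031); f(x1) > f(x2) => keep [3.8886, 6.9440]
Step 3: [3.8886, 6.9440], x1=5.0558 (f=0.0031), x2=5.7768 (f=0.6035); f(x1) < f(x2) => keep [3.8886, 5.7768]
Final interval: [3.8886, 5.7768]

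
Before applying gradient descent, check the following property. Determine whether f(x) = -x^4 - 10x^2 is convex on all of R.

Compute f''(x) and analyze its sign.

f(x) = -x^4 - 10x^2
f'(x) = -4x^3 + -20x
f''(x) = -12x^2 + -20
f''(x) = -12x^2 + -20 <= -20 < 0 for all x
Therefore, f is concave on R.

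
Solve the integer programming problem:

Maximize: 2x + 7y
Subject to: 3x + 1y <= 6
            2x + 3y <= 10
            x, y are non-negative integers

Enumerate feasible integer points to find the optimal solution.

Constraint 1: 3x + 1y <= 6
Constraint 2: 2x + 3y <= 10
Feasible x range (need y >= 0): 0 <= x <= min(6/3, 10/2) => x in {0, ..., 2}.
Enumerate feasible integer points row by row (the coefficient of y is 7 > 0, so for each x the largest feasible y gives the best value):
  x = 0: y <= min((6 - 3*0)/1, (10 - 2*0)/3) => y in {0, ..., 3}; best 2*0 + 7*3 = 21
  x = 1: y <= min((6 - 3*1)/1, (10 - 2*1)/3) => y in {0, ..., 2}; best 2*1 + 7*2 = 16
  x = 2: y <= min((6 - 3*2)/1, (10 - 2*2)/3) => y in {0}; best 2*2 + 7*0 = 4
The maximum 2x + 7y = 21 is achieved at x = 0, y = 3.
Check: 3*0 + 1*3 = 3 <= 6 and 2*0 + 3*3 = 9 <= 10.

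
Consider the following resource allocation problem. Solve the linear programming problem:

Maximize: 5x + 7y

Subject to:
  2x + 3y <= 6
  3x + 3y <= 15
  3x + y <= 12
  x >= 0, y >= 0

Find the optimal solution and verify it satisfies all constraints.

Feasible vertices: (0, 0), (0, 2), (3, 0)
Objective 5x + 7y at each vertex:
  (0, 0): 0
  (0, 2): 14
  (3, 0): 15
Maximum is 15 at (3, 0).
Verify constraints at (x, y) = (3, 0):
  2*3 + 3*0 = 6 <= 6 (active)
  3*3 + 3*0 = 9 <= 15
  3*3 + 1*0 = 9 <= 12
  x = 3 >= 0, y = 0 >= 0. All constraints satisfied.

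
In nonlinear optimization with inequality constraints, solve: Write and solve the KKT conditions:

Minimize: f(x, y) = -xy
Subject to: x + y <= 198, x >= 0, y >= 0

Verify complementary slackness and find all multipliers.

Problem: min -xy s.t. x + y <= 198 (multiplier lambda), x >= 0 (mu_x), y >= 0 (mu_y)
KKT stationarity: -y + lambda - mu_x = 0, -x + lambda - mu_y = 0, with lambda, mu_x, mu_y >= 0
Complementary slackness: lambda*(x + y - 198) = 0, mu_x*x = 0, mu_y*y = 0
If lambda = 0: y = -mu_x <= 0 and x = -mu_y <= 0 force x = y = 0 with f = 0; but x = y = 99 is feasible with f = -9801 < 0, so this is not the minimum. Hence lambda > 0 and x + y = 198.
Try x > 0, y > 0 (so mu_x = mu_y = 0): y = lambda, x = lambda => x = y = lambda
x + y = 198 => 2*lambda = 198 => lambda = 99
x* = y* = 99 > 0, consistent with mu_x = mu_y = 0.
(Any feasible point with x = 0 or y = 0 has f = 0 > -9801, so the minimum is not on those boundaries.)
min(-xy) = -9801 (i.e. max xy = 9801)
Multipliers: lambda = 99, mu_x = 0, mu_y = 0
Complementary slackness: lambda*(x + y - 198) = 99*(99 + 99 - 198) = 0, mu_x*x = 0*99 = 0, mu_y*y = 0*99 = 0. Satisfied.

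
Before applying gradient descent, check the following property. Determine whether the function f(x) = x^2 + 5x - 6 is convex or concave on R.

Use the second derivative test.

f(x) = x^2 + 5x - 6
f'(x) = 2x + 5
f''(x) = 2
Since f''(x) = 2 > 0 for all x, f is convex on R.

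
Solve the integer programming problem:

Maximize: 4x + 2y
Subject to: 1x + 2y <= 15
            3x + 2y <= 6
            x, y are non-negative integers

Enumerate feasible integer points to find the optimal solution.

Constraint 1: 1x + 2y <= 15
Constraint 2: 3x + 2y <= 6
Feasible x range (need y >= 0): 0 <= x <= min(15/1, 6/3) => x in {0, ..., 2}.
Enumerate feasible integer points row by row (the coefficient of y is 2 > 0, so for each x the largest feasible y gives the best value):
  x = 0: y <= min((15 - 1*0)/2, (6 - 3*0)/2) => y in {0, ..., 3}; best 4*0 + 2*3 = 6
  x = 1: y <= min((15 - 1*1)/2, (6 - 3*1)/2) => y in {0, ..., 1}; best 4*1 + 2*1 = 6
  x = 2: y <= min((15 - 1*2)/2, (6 - 3*2)/2) => y in {0}; best 4*2 + 2*0 = 8
The maximum 4x + 2y = 8 is achieved at x = 2, y = 0.
Check: 1*2 + 2*0 = 2 <= 15 and 3*2 + 2*0 = 6 <= 6.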